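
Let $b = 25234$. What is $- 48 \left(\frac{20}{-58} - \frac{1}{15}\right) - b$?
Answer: $- \frac{3656066}{145} \approx -25214.0$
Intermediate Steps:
$- 48 \left(\frac{20}{-58} - \frac{1}{15}\right) - b = - 48 \left(\frac{20}{-58} - \frac{1}{15}\right) - 25234 = - 48 \left(20 \left(- \frac{1}{58}\right) - \frac{1}{15}\right) - 25234 = - 48 \left(- \frac{10}{29} - \frac{1}{15}\right) - 25234 = \left(-48\right) \left(- \frac{179}{435}\right) - 25234 = \frac{2864}{145} - 25234 = - \frac{3656066}{145}$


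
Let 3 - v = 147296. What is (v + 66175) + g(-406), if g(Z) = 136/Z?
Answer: -16467022/203 ≈ -81118.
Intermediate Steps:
v = -147293 (v = 3 - 1*147296 = 3 - 147296 = -147293)
(v + 66175) + g(-406) = (-147293 + 66175) + 136/(-406) = -81118 + 136*(-1/406) = -81118 - 68/203 = -16467022/203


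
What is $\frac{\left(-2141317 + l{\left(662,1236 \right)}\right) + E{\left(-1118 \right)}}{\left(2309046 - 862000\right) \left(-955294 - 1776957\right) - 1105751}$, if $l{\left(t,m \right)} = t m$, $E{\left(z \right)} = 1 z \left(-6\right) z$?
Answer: $\frac{8822629}{3953693986297} \approx 2.2315 \cdot 10^{-6}$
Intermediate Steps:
$E{\left(z \right)} = - 6 z^{2}$ ($E{\left(z \right)} = z \left(-6\right) z = - 6 z z = - 6 z^{2}$)
$l{\left(t,m \right)} = m t$
$\frac{\left(-2141317 + l{\left(662,1236 \right)}\right) + E{\left(-1118 \right)}}{\left(2309046 - 862000\right) \left(-955294 - 1776957\right) - 1105751} = \frac{\left(-2141317 + 1236 \cdot 662\right) - 6 \left(-1118\right)^{2}}{\left(2309046 - 862000\right) \left(-955294 - 1776957\right) - 1105751} = \frac{\left(-2141317 + 818232\right) - 7499544}{1447046 \left(-2732251\right) - 1105751} = \frac{-1323085 - 7499544}{-3953692880546 - 1105751} = - \frac{8822629}{-3953693986297} = \left(-8822629\right) \left(- \frac{1}{3953693986297}\right) = \frac{8822629}{3953693986297}$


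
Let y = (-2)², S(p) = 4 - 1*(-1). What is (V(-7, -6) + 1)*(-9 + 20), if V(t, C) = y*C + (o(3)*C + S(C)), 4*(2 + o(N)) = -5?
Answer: 33/2 ≈ 16.500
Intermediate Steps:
o(N) = -13/4 (o(N) = -2 + (¼)*(-5) = -2 - 5/4 = -13/4)
S(p) = 5 (S(p) = 4 + 1 = 5)
y = 4
V(t, C) = 5 + 3*C/4 (V(t, C) = 4*C + (-13*C/4 + 5) = 4*C + (5 - 13*C/4) = 5 + 3*C/4)
(V(-7, -6) + 1)*(-9 + 20) = ((5 + (¾)*(-6)) + 1)*(-9 + 20) = ((5 - 9/2) + 1)*11 = (½ + 1)*11 = (3/2)*11 = 33/2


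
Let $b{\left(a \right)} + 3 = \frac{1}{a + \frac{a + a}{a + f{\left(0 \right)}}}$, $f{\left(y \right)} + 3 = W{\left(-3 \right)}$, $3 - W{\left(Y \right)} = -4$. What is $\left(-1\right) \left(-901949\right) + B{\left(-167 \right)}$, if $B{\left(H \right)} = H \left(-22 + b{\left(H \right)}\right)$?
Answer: $\frac{145886127}{161} \approx 9.0613 \cdot 10^{5}$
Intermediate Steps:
$W{\left(Y \right)} = 7$ ($W{\left(Y \right)} = 3 - -4 = 3 + 4 = 7$)
$f{\left(y \right)} = 4$ ($f{\left(y \right)} = -3 + 7 = 4$)
$b{\left(a \right)} = -3 + \frac{1}{a + \frac{2 a}{4 + a}}$ ($b{\left(a \right)} = -3 + \frac{1}{a + \frac{a + a}{a + 4}} = -3 + \frac{1}{a + \frac{2 a}{4 + a}}$)
$B{\left(H \right)} = H \left(-22 + \frac{4 - 17 H - 3 H^{2}}{H \left(6 + H\right)}\right)$
$\left(-1\right) \left(-901949\right) + B{\left(-167 \right)} = \left(-1\right) \left(-901949\right) + \frac{4 - -24883 - 25 \left(-167\right)^{2}}{6 - 167} = 901949 + \frac{4 + 24883 - 697225}{-161} = 901949 - \frac{4 + 24883 - 697225}{161} = 901949 - - \frac{672338}{161} = 901949 + \frac{672338}{161} = \frac{145886127}{161}$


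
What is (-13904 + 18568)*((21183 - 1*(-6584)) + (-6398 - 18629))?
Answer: 12779360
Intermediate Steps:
(-13904 + 18568)*((21183 - 1*(-6584)) + (-6398 - 18629)) = 4664*((21183 + 6584) - 25027) = 4664*(27767 - 25027) = 4664*2740 = 12779360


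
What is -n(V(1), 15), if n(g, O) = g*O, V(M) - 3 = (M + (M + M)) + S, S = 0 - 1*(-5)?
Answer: -165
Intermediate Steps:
S = 5 (S = 0 + 5 = 5)
V(M) = 8 + 3*M (V(M) = 3 + ((M + (M + M)) + 5) = 3 + ((M + 2*M) + 5) = 3 + (3*M + 5) = 3 + (5 + 3*M) = 8 + 3*M)
n(g, O) = O*g
-n(V(1), 15) = -15*(8 + 3*1) = -15*(8 + 3) = -15*11 = -1*165 = -165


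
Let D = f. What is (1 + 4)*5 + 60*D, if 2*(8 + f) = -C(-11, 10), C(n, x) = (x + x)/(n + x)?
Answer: 145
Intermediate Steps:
C(n, x) = 2*x/(n + x) (C(n, x) = (2*x)/(n + x) = 2*x/(n + x))
f = 2 (f = -8 + (-2*10/(-11 + 10))/2 = -8 + (-2*10/(-1))/2 = -8 + (-2*10*(-1))/2 = -8 + (-1*(-20))/2 = -8 + (½)*20 = -8 + 10 = 2)
D = 2
(1 + 4)*5 + 60*D = (1 + 4)*5 + 60*2 = 5*5 + 120 = 25 + 120 = 145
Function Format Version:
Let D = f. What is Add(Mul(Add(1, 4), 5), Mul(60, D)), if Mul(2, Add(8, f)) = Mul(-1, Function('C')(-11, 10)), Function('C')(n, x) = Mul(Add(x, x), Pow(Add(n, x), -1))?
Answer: 145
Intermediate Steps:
Function('C')(n, x) = Mul(2, x, Pow(Add(n, x), -1)) (Function('C')(n, x) = Mul(Mul(2, x), Pow(Add(n, x), -1)) = Mul(2, x, Pow(Add(n, x), -1)))
f = 2 (f = Add(-8, Mul(Rational(1, 2), Mul(-1, Mul(2, 10, Pow(Add(-11, 10), -1))))) = Add(-8, Mul(Rational(1, 2), Mul(-1, Mul(2, 10, Pow(-1, -1))))) = Add(-8, Mul(Rational(1, 2), Mul(-1, Mul(2, 10, -1)))) = Add(-8, Mul(Rational(1, 2), Mul(-1, -20))) = Add(-8, Mul(Rational(1, 2), 20)) = Add(-8, 10) = 2)
D = 2
Add(Mul(Add(1, 4), 5), Mul(60, D)) = Add(Mul(Add(1, 4), 5), Mul(60, 2)) = Add(Mul(5, 5), 120) = Add(25, 120) = 145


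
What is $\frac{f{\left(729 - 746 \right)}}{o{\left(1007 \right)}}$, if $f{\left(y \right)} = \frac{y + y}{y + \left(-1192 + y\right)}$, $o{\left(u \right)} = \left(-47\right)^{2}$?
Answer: $\frac{17}{1354117} \approx 1.2554 \cdot 10^{-5}$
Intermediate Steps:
$o{\left(u \right)} = 2209$
$f{\left(y \right)} = \frac{2 y}{-1192 + 2 y}$
$\frac{f{\left(729 - 746 \right)}}{o{\left(1007 \right)}} = \frac{\left(729 - 746\right) \frac{1}{-596 + \left(729 - 746\right)}}{2209} = \frac{729 - 746}{-596 + \left(729 - 746\right)} \frac{1}{2209} = - \frac{17}{-596 - 17} \cdot \frac{1}{2209} = - \frac{17}{-613} \cdot \frac{1}{2209} = \left(-17\right) \left(- \frac{1}{613}\right) \frac{1}{2209} = \frac{17}{613} \cdot \frac{1}{2209} = \frac{17}{1354117}$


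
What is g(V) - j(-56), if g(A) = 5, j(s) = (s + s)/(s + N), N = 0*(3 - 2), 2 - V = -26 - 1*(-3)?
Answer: 3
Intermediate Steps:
V = 25 (V = 2 - (-26 - 1*(-3)) = 2 - (-26 + 3) = 2 - 1*(-23) = 2 + 23 = 25)
N = 0 (N = 0*1 = 0)
j(s) = 2 (j(s) = (s + s)/(s + 0) = (2*s)/s = 2)
g(V) - j(-56) = 5 - 1*2 = 5 - 2 = 3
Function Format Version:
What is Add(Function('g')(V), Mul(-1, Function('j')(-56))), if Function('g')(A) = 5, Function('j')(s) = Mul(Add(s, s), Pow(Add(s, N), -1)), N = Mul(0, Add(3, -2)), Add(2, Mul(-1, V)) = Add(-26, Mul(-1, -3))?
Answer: 3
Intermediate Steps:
V = 25 (V = Add(2, Mul(-1, Add(-26, Mul(-1, -3)))) = Add(2, Mul(-1, Add(-26, 3))) = Add(2, Mul(-1, -23)) = Add(2, 23) = 25)
N = 0 (N = Mul(0, 1) = 0)
Function('j')(s) = 2 (Function('j')(s) = Mul(Add(s, s), Pow(Add(s, 0), -1)) = Mul(Mul(2, s), Pow(s, -1)) = 2)
Add(Function('g')(V), Mul(-1, Function('j')(-56))) = Add(5, Mul(-1, 2)) = Add(5, -2) = 3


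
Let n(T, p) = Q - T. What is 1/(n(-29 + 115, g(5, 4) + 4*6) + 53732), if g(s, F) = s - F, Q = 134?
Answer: 1/53780 ≈ 1.8594e-5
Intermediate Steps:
n(T, p) = 134 - T
1/(n(-29 + 115, g(5, 4) + 4*6) + 53732) = 1/((134 - (-29 + 115)) + 53732) = 1/((134 - 1*86) + 53732) = 1/((134 - 86) + 53732) = 1/(48 + 53732) = 1/53780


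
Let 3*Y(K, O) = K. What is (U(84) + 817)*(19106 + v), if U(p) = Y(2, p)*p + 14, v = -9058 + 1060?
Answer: 9852796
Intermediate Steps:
v = -7998
Y(K, O) = K/3
U(p) = 14 + 2*p/3 (U(p) = ((1/3)*2)*p + 14 = 2*p/3 + 14 = 14 + 2*p/3)
(U(84) + 817)*(19106 + v) = ((14 + (2/3)*84) + 817)*(19106 - 7998) = ((14 + 56) + 817)*11108 = (70 + 817)*11108 = 887*11108 = 9852796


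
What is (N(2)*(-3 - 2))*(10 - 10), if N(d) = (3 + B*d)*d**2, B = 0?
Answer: 0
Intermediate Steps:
N(d) = 3*d**2 (N(d) = (3 + 0*d)*d**2 = (3 + 0)*d**2 = 3*d**2)
(N(2)*(-3 - 2))*(10 - 10) = ((3*2**2)*(-3 - 2))*(10 - 10) = ((3*4)*(-5))*0 = (12*(-5))*0 = -60*0 = 0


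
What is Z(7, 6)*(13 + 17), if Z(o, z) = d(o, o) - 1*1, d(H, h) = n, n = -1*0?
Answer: -30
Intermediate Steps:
n = 0
d(H, h) = 0
Z(o, z) = -1 (Z(o, z) = 0 - 1*1 = 0 - 1 = -1)
Z(7, 6)*(13 + 17) = -(13 + 17) = -1*30 = -30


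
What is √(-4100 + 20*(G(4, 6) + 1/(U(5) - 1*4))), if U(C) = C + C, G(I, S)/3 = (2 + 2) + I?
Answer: 5*I*√1302/3 ≈ 60.139*I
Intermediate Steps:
G(I, S) = 12 + 3*I (G(I, S) = 3*((2 + 2) + I) = 3*(4 + I) = 12 + 3*I)
U(C) = 2*C
√(-4100 + 20*(G(4, 6) + 1/(U(5) - 1*4))) = √(-4100 + 20*((12 + 3*4) + 1/(2*5 - 1*4))) = √(-4100 + 20*((12 + 12) + 1/(10 - 4))) = √(-4100 + 20*(24 + 1/6)) = √(-4100 + 20*(24 + ⅙)) = √(-4100 + 20*(145/6)) = √(-4100 + 1450/3) = √(-10850/3) = 5*I*√1302/3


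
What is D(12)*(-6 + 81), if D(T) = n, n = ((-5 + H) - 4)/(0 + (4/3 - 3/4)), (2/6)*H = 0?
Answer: -8100/7 ≈ -1157.1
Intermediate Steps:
H = 0 (H = 3*0 = 0)
n = -108/7 (n = ((-5 + 0) - 4)/(0 + (4/3 - 3/4)) = (-5 - 4)/(0 + (4*(1/3) - 3*1/4)) = -9/(0 + (4/3 - 3/4)) = -9/(0 + 7/12) = -9/7/12 = -9*12/7 = -108/7 ≈ -15.429)
D(T) = -108/7
D(12)*(-6 + 81) = -108*(-6 + 81)/7 = -108/7*75 = -8100/7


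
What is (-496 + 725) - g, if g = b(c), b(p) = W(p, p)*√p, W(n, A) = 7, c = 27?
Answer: 229 - 21*√3 ≈ 192.63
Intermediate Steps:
b(p) = 7*√p
g = 21*√3 (g = 7*√27 = 7*(3*√3) = 21*√3 ≈ 36.373)
(-496 + 725) - g = (-496 + 725) - 21*√3 = 229 - 21*√3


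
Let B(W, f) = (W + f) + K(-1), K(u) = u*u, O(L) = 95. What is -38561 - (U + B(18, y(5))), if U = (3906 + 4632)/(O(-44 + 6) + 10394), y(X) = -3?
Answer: -404642691/10489 ≈ -38578.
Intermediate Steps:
K(u) = u²
U = 8538/10489 (U = (3906 + 4632)/(95 + 10394) = 8538/10489 ≈ 0.81400)
B(W, f) = 1 + W + f (B(W, f) = (W + f) + (-1)² = (W + f) + 1 = 1 + W + f)
-38561 - (U + B(18, y(5))) = -38561 - (8538/10489 + (1 + 18 - 3)) = -38561 - (8538/10489 + 16) = -38561 - 1*176362/10489 = -38561 - 176362/10489 = -404642691/10489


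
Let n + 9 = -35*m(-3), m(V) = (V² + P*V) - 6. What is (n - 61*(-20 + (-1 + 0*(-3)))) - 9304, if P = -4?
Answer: -8557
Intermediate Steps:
m(V) = -6 + V² - 4*V (m(V) = (V² - 4*V) - 6 = -6 + V² - 4*V)
n = -534 (n = -9 - 35*(-6 + (-3)² - 4*(-3)) = -9 - 35*(-6 + 9 + 12) = -9 - 35*15 = -9 - 525 = -534)
(n - 61*(-20 + (-1 + 0*(-3)))) - 9304 = (-534 - 61*(-20 + (-1 + 0*(-3)))) - 9304 = (-534 - 61*(-20 + (-1 + 0))) - 9304 = (-534 - 61*(-20 - 1)) - 9304 = (-534 - 61*(-21)) - 9304 = (-534 + 1281) - 9304 = 747 - 9304 = -8557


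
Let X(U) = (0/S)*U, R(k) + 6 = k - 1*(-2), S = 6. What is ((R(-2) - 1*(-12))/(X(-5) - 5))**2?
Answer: 36/25 ≈ 1.4400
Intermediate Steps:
R(k) = -4 + k (R(k) = -6 + (k - 1*(-2)) = -6 + (k + 2) = -6 + (2 + k) = -4 + k)
X(U) = 0 (X(U) = (0/6)*U = (0*(1/6))*U = 0*U = 0)
((R(-2) - 1*(-12))/(X(-5) - 5))**2 = (((-4 - 2) - 1*(-12))/(0 - 5))**2 = ((-6 + 12)/(-5))**2 = (6*(-1/5))**2 = (-6/5)**2 = 36/25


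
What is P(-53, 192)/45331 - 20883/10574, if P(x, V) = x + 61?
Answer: -946562681/479329994 ≈ -1.9748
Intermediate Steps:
P(x, V) = 61 + x
P(-53, 192)/45331 - 20883/10574 = (61 - 53)/45331 - 20883/10574 = 8*(1/45331) - 20883*1/10574 = 8/45331 - 20883/10574 = -946562681/479329994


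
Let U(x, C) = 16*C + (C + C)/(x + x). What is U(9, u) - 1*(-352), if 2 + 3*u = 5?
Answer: 3313/9 ≈ 368.11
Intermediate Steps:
u = 1 (u = -⅔ + (⅓)*5 = -⅔ + 5/3 = 1)
U(x, C) = 16*C + C/x (U(x, C) = 16*C + (2*C)/((2*x)) = 16*C + (2*C)*(1/(2*x)) = 16*C + C/x)
U(9, u) - 1*(-352) = (16*1 + 1/9) - 1*(-352) = (16 + 1*(⅑)) + 352 = (16 + ⅑) + 352 = 145/9 + 352 = 3313/9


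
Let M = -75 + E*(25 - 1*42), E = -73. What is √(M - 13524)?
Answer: I*√12358 ≈ 111.17*I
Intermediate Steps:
M = 1166 (M = -75 - 73*(25 - 1*42) = -75 - 73*(25 - 42) = -75 - 73*(-17) = -75 + 1241 = 1166)
√(M - 13524) = √(1166 - 13524) = √(-12358) = I*√12358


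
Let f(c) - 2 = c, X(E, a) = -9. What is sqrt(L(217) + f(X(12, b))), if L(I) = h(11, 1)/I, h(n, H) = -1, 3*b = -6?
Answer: 4*I*sqrt(20615)/217 ≈ 2.6466*I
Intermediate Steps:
b = -2 (b = (1/3)*(-6) = -2)
L(I) = -1/I
f(c) = 2 + c
sqrt(L(217) + f(X(12, b))) = sqrt(-1/217 + (2 - 9)) = sqrt(-1*1/217 - 7) = sqrt(-1/217 - 7) = sqrt(-1520/217) = 4*I*sqrt(20615)/217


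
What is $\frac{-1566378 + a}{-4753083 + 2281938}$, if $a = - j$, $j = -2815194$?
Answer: $- \frac{416272}{823715} \approx -0.50536$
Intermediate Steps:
$a = 2815194$ ($a = \left(-1\right) \left(-2815194\right) = 2815194$)
$\frac{-1566378 + a}{-4753083 + 2281938} = \frac{-1566378 + 2815194}{-4753083 + 2281938} = \frac{1248816}{-2471145} = 1248816 \left(- \frac{1}{2471145}\right) = - \frac{416272}{823715}$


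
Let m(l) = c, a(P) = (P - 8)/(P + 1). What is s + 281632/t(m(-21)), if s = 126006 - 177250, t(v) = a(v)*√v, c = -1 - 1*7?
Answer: -51244 - 61607*I*√2/2 ≈ -51244.0 - 43563.0*I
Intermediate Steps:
a(P) = (-8 + P)/(1 + P)
c = -8 (c = -1 - 7 = -8)
m(l) = -8
t(v) = √v*(-8 + v)/(1 + v) (t(v) = ((-8 + v)/(1 + v))*√v = √v*(-8 + v)/(1 + v))
s = -51244
s + 281632/t(m(-21)) = -51244 + 281632/((√(-8)*(-8 - 8)/(1 - 8))) = -51244 + 281632/(((2*I*√2)*(-16)/(-7))) = -51244 + 281632/(((2*I*√2)*(-⅐)*(-16))) = -51244 + 281632/((32*I*√2/7)) = -51244 + 281632*(-7*I*√2/64) = -51244 - 61607*I*√2/2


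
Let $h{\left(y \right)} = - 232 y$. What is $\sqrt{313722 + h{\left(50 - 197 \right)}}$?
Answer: $\sqrt{347826} \approx 589.77$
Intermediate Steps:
$\sqrt{313722 + h{\left(50 - 197 \right)}} = \sqrt{313722 - 232 \left(50 - 197\right)} = \sqrt{313722 - -34104} = \sqrt{313722 + 34104} = \sqrt{347826}$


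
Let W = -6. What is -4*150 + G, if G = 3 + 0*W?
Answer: -597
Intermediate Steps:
G = 3 (G = 3 + 0*(-6) = 3 + 0 = 3)
-4*150 + G = -4*150 + 3 = -600 + 3 = -597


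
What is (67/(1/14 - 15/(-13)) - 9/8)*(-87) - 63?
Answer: -8424807/1784 ≈ -4722.4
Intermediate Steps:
(67/(1/14 - 15/(-13)) - 9/8)*(-87) - 63 = (67/(1*(1/14) - 15*(-1/13)) - 9*⅛)*(-87) - 63 = (67/(1/14 + 15/13) - 9/8)*(-87) - 63 = (67/(223/182) - 9/8)*(-87) - 63 = (67*(182/223) - 9/8)*(-87) - 63 = (12194/223 - 9/8)*(-87) - 63 = (95545/1784)*(-87) - 63 = -8312415/1784 - 63 = -8424807/1784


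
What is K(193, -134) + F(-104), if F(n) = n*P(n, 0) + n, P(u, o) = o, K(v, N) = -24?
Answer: -128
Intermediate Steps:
F(n) = n (F(n) = n*0 + n = 0 + n = n)
K(193, -134) + F(-104) = -24 - 104 = -128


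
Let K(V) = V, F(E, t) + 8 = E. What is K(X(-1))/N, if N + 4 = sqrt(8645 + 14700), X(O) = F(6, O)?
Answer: -8/23329 - 2*sqrt(23345)/23329 ≈ -0.013442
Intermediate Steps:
F(E, t) = -8 + E
X(O) = -2 (X(O) = -8 + 6 = -2)
N = -4 + sqrt(23345) (N = -4 + sqrt(8645 + 14700) = -4 + sqrt(23345) ≈ 148.79)
K(X(-1))/N = -2/(-4 + sqrt(23345))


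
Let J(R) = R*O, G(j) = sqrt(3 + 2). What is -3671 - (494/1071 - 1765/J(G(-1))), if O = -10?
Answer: -3932135/1071 - 353*sqrt(5)/10 ≈ -3750.4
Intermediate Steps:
G(j) = sqrt(5)
J(R) = -10*R (J(R) = R*(-10) = -10*R)
-3671 - (494/1071 - 1765/J(G(-1))) = -3671 - (494/1071 - 1765*(-sqrt(5)/50)) = -3671 - (494*(1/1071) - (-353)*sqrt(5)/10) = -3671 - (494/1071 + 353*sqrt(5)/10) = -3671 + (-494/1071 - 353*sqrt(5)/10) = -3932135/1071 - 353*sqrt(5)/10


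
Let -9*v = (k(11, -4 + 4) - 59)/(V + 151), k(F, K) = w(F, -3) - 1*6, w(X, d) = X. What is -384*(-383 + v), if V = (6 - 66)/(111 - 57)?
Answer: 198379392/1349 ≈ 1.4706e+5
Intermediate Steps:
V = -10/9 (V = -60/54 = -60*1/54 = -10/9 ≈ -1.1111)
k(F, K) = -6 + F (k(F, K) = F - 1*6 = F - 6 = -6 + F)
v = 54/1349 (v = -((-6 + 11) - 59)/(9*(-10/9 + 151)) = -(5 - 59)/(9*1349/9) = -(-6)*9/1349 = -⅑*(-486/1349) = 54/1349 ≈ 0.040030)
-384*(-383 + v) = -384*(-383 + 54/1349) = -384*(-516613/1349) = 198379392/1349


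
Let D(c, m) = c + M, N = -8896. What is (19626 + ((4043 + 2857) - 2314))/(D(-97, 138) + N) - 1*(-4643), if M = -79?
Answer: 10524271/2268 ≈ 4640.3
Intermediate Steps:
D(c, m) = -79 + c (D(c, m) = c - 79 = -79 + c)
(19626 + ((4043 + 2857) - 2314))/(D(-97, 138) + N) - 1*(-4643) = (19626 + ((4043 + 2857) - 2314))/((-79 - 97) - 8896) - 1*(-4643) = (19626 + (6900 - 2314))/(-176 - 8896) + 4643 = (19626 + 4586)/(-9072) + 4643 = 24212*(-1/9072) + 4643 = -6053/2268 + 4643 = 10524271/2268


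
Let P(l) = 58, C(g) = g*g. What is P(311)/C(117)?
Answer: 58/13689 ≈ 0.0042370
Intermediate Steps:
C(g) = g²
P(311)/C(117) = 58/(117²) = 58/13689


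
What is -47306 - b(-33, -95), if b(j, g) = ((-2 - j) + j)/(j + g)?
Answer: -3027585/64 ≈ -47306.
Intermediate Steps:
b(j, g) = -2/(g + j)
-47306 - b(-33, -95) = -47306 - (-2)/(-95 - 33) = -47306 - (-2)/(-128) = -47306 - (-2)*(-1)/128 = -47306 - 1*1/64 = -47306 - 1/64 = -3027585/64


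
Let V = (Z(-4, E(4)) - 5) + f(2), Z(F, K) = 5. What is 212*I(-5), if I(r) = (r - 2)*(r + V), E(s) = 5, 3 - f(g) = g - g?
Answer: 2968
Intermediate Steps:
f(g) = 3 (f(g) = 3 - (g - g) = 3 - 1*0 = 3 + 0 = 3)
V = 3 (V = (5 - 5) + 3 = 0 + 3 = 3)
I(r) = (-2 + r)*(3 + r) (I(r) = (r - 2)*(r + 3) = (-2 + r)*(3 + r))
212*I(-5) = 212*(-6 - 5 + (-5)**2) = 212*(-6 - 5 + 25) = 212*14 = 2968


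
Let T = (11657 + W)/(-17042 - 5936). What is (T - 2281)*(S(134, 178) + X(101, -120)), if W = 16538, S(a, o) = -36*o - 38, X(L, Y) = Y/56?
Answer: 2367030003781/160846 ≈ 1.4716e+7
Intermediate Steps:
X(L, Y) = Y/56 (X(L, Y) = Y*(1/56) = Y/56)
S(a, o) = -38 - 36*o
T = -28195/22978 (T = (11657 + 16538)/(-17042 - 5936) = 28195/(-22978) = 28195*(-1/22978) = -28195/22978 ≈ -1.2270)
(T - 2281)*(S(134, 178) + X(101, -120)) = (-28195/22978 - 2281)*((-38 - 36*178) + (1/56)*(-120)) = -52441013*((-38 - 6408) - 15/7)/22978 = -52441013*(-6446 - 15/7)/22978 = -52441013/22978*(-45137/7) = 2367030003781/160846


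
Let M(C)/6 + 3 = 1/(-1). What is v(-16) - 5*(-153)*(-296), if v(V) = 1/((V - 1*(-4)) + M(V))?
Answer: -8151841/36 ≈ -2.2644e+5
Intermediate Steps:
M(C) = -24 (M(C) = -18 + 6/(-1) = -18 + 6*(-1) = -18 - 6 = -24)
v(V) = 1/(-20 + V) (v(V) = 1/((V - 1*(-4)) - 24) = 1/((V + 4) - 24) = 1/((4 + V) - 24) = 1/(-20 + V))
v(-16) - 5*(-153)*(-296) = 1/(-20 - 16) - 5*(-153)*(-296) = 1/(-36) + 765*(-296) = -1/36 - 226440 = -8151841/36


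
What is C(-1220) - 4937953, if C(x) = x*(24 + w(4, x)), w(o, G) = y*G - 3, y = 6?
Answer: 3966827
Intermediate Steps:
w(o, G) = -3 + 6*G (w(o, G) = 6*G - 3 = -3 + 6*G)
C(x) = x*(21 + 6*x) (C(x) = x*(24 + (-3 + 6*x)) = x*(21 + 6*x))
C(-1220) - 4937953 = 3*(-1220)*(7 + 2*(-1220)) - 4937953 = 3*(-1220)*(7 - 2440) - 4937953 = 3*(-1220)*(-2433) - 4937953 = 8904780 - 4937953 = 3966827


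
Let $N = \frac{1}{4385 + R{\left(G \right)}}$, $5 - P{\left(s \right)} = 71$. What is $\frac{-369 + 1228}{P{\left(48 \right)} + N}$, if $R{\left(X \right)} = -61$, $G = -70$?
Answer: $- \frac{3714316}{285383} \approx -13.015$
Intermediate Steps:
$P{\left(s \right)} = -66$ ($P{\left(s \right)} = 5 - 71 = -66$)
$N = \frac{1}{4324}$ ($N = \frac{1}{4385 - 61} = \frac{1}{4324} \approx 0.00023127$)
$\frac{-369 + 1228}{P{\left(48 \right)} + N} = \frac{-369 + 1228}{-66 + \frac{1}{4324}} = \frac{859}{- \frac{285383}{4324}} = 859 \left(- \frac{4324}{285383}\right) = - \frac{3714316}{285383}$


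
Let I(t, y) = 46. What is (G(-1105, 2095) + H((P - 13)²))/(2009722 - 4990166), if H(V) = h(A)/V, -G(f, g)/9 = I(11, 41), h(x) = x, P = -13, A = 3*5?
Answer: 279849/2014780144 ≈ 0.00013890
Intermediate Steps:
A = 15
G(f, g) = -414 (G(f, g) = -9*46 = -414)
H(V) = 15/V
(G(-1105, 2095) + H((P - 13)²))/(2009722 - 4990166) = (-414 + 15/((-13 - 13)²))/(2009722 - 4990166) = (-414 + 15/((-26)²))/(-2980444) = (-414 + 15/676)*(-1/2980444) = -279849/676*(-1/2980444) = 279849/2014780144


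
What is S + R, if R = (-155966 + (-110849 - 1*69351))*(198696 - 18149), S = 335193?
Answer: -60693427609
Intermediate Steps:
R = -60693762802 (R = (-155966 + (-110849 - 69351))*180547 = (-155966 - 180200)*180547 = -336166*180547 = -60693762802)
S + R = 335193 - 60693762802 = -60693427609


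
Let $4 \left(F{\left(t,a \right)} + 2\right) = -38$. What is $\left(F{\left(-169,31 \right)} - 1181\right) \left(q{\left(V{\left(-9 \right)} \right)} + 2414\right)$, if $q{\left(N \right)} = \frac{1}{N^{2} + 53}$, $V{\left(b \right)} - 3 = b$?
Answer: $- \frac{512410095}{178} \approx -2.8787 \cdot 10^{6}$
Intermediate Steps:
$F{\left(t,a \right)} = - \frac{23}{2}$ ($F{\left(t,a \right)} = -2 + \frac{1}{4} \left(-38\right) = -2 - \frac{19}{2} = - \frac{23}{2}$)
$V{\left(b \right)} = 3 + b$
$q{\left(N \right)} = \frac{1}{53 + N^{2}}$
$\left(F{\left(-169,31 \right)} - 1181\right) \left(q{\left(V{\left(-9 \right)} \right)} + 2414\right) = \left(- \frac{23}{2} - 1181\right) \left(\frac{1}{53 + \left(3 - 9\right)^{2}} + 2414\right) = - \frac{2385 \left(\frac{1}{53 + \left(-6\right)^{2}} + 2414\right)}{2} = - \frac{2385 \left(\frac{1}{53 + 36} + 2414\right)}{2} = - \frac{2385 \left(\frac{1}{89} + 2414\right)}{2} = \left(- \frac{2385}{2}\right) \frac{214847}{89} = - \frac{512410095}{178}$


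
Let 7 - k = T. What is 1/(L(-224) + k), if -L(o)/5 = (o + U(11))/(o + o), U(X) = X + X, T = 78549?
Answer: -224/17593913 ≈ -1.2732e-5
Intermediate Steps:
U(X) = 2*X
L(o) = -5*(22 + o)/(2*o) (L(o) = -5*(o + 2*11)/(o + o) = -5*(o + 22)/(2*o) = -5*(22 + o)*1/(2*o) = -5*(22 + o)/(2*o))
k = -78542 (k = 7 - 1*78549 = 7 - 78549 = -78542)
1/(L(-224) + k) = 1/((-5/2 - 55/(-224)) - 78542) = 1/((-5/2 - 55*(-1/224)) - 78542) = 1/((-5/2 + 55/224) - 78542) = 1/(-505/224 - 78542) = 1/(-17593913/224) = -224/17593913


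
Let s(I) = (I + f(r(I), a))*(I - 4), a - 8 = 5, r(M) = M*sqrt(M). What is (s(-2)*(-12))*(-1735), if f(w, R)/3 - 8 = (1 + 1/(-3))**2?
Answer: -2914800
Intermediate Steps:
r(M) = M**(3/2)
a = 13 (a = 8 + 5 = 13)
f(w, R) = 76/3 (f(w, R) = 24 + 3*(1 + 1/(-3))**2 = 24 + 3*(1 - 1/3)**2 = 24 + 3*(2/3)**2 = 24 + 3*(4/9) = 24 + 4/3 = 76/3)
s(I) = (-4 + I)*(76/3 + I) (s(I) = (I + 76/3)*(I - 4) = (76/3 + I)*(-4 + I) = (-4 + I)*(76/3 + I))
(s(-2)*(-12))*(-1735) = ((-304/3 + (-2)**2 + (64/3)*(-2))*(-12))*(-1735) = ((-304/3 + 4 - 128/3)*(-12))*(-1735) = -140*(-12)*(-1735) = 1680*(-1735) = -2914800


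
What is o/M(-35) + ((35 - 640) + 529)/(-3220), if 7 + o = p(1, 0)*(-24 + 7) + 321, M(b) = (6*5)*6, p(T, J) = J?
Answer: 25619/14490 ≈ 1.7680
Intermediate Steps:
M(b) = 180 (M(b) = 30*6 = 180)
o = 314 (o = -7 + (0*(-24 + 7) + 321) = -7 + (0*(-17) + 321) = -7 + (0 + 321) = -7 + 321 = 314)
o/M(-35) + ((35 - 640) + 529)/(-3220) = 314/180 + ((35 - 640) + 529)/(-3220) = 314*(1/180) + (-605 + 529)*(-1/3220) = 157/90 - 76*(-1/3220) = 157/90 + 19/805 = 25619/14490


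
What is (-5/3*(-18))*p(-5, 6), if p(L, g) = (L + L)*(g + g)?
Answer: -3600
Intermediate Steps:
p(L, g) = 4*L*g (p(L, g) = (2*L)*(2*g) = 4*L*g)
(-5/3*(-18))*p(-5, 6) = (-5/3*(-18))*(4*(-5)*6) = (-5*⅓*(-18))*(-120) = -5/3*(-18)*(-120) = 30*(-120) = -3600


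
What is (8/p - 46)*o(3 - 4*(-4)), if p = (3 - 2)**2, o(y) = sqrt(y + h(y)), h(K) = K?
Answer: -38*sqrt(38) ≈ -234.25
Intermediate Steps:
o(y) = sqrt(2)*sqrt(y) (o(y) = sqrt(y + y) = sqrt(2*y) = sqrt(2)*sqrt(y))
p = 1 (p = 1**2 = 1)
(8/p - 46)*o(3 - 4*(-4)) = (8/1 - 46)*(sqrt(2)*sqrt(3 - 4*(-4))) = (8*1 - 46)*(sqrt(2)*sqrt(3 + 16)) = (8 - 46)*(sqrt(2)*sqrt(19)) = -38*sqrt(38)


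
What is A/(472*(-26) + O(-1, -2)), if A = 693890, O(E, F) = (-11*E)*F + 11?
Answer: -693890/12283 ≈ -56.492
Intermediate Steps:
O(E, F) = 11 - 11*E*F (O(E, F) = -11*E*F + 11 = 11 - 11*E*F)
A/(472*(-26) + O(-1, -2)) = 693890/(472*(-26) + (11 - 11*(-1)*(-2))) = 693890/(-12272 + (11 - 22)) = 693890/(-12272 - 11) = 693890/(-12283) = 693890*(-1/12283) = -693890/12283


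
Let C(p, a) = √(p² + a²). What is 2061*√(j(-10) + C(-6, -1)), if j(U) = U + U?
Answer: 2061*√(-20 + √37) ≈ 7688.7*I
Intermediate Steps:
j(U) = 2*U
C(p, a) = √(a² + p²)
2061*√(j(-10) + C(-6, -1)) = 2061*√(2*(-10) + √((-1)² + (-6)²)) = 2061*√(-20 + √(1 + 36)) = 2061*√(-20 + √37)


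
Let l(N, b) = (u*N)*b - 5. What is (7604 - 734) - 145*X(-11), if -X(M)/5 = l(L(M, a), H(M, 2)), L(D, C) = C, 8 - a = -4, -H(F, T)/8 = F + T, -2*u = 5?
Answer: -1562755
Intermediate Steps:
u = -5/2 (u = -½*5 = -5/2 ≈ -2.5000)
H(F, T) = -8*F - 8*T (H(F, T) = -8*(F + T) = -8*F - 8*T)
a = 12 (a = 8 - 1*(-4) = 8 + 4 = 12)
l(N, b) = -5 - 5*N*b/2 (l(N, b) = (-5*N/2)*b - 5 = -5*N*b/2 - 5 = -5 - 5*N*b/2)
X(M) = -2375 - 1200*M (X(M) = -5*(-5 - 5/2*12*(-8*M - 8*2)) = -5*(-5 - 5/2*12*(-8*M - 16)) = -5*(-5 - 5/2*12*(-16 - 8*M)) = -5*(-5 + (480 + 240*M)) = -5*(475 + 240*M) = -2375 - 1200*M)
(7604 - 734) - 145*X(-11) = (7604 - 734) - 145*(-2375 - 1200*(-11)) = 6870 - 145*(-2375 + 13200) = 6870 - 145*10825 = 6870 - 1569625 = -1562755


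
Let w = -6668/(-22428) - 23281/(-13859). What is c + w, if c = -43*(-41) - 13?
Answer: 136141612270/77707413 ≈ 1752.0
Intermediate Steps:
w = 153639520/77707413 (w = -6668*(-1/22428) - 23281*(-1/13859) = 1667/5607 + 23281/13859 = 153639520/77707413 ≈ 1.9772)
c = 1750 (c = 1763 - 13 = 1750)
c + w = 1750 + 153639520/77707413 = 136141612270/77707413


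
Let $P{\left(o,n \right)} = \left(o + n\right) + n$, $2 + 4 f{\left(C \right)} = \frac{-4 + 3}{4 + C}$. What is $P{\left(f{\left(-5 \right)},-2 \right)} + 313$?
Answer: $\frac{1235}{4} \approx 308.75$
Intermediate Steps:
$f{\left(C \right)} = - \frac{1}{2} - \frac{1}{4 \left(4 + C\right)}$ ($f{\left(C \right)} = - \frac{1}{2} + \frac{\left(-4 + 3\right) \frac{1}{4 + C}}{4} = - \frac{1}{2} + \frac{\left(-1\right) \frac{1}{4 + C}}{4} = - \frac{1}{2} - \frac{1}{4 \left(4 + C\right)}$)
$P{\left(o,n \right)} = o + 2 n$ ($P{\left(o,n \right)} = \left(n + o\right) + n = o + 2 n$)
$P{\left(f{\left(-5 \right)},-2 \right)} + 313 = \left(\frac{-9 - -10}{4 \left(4 - 5\right)} + 2 \left(-2\right)\right) + 313 = \left(\frac{-9 + 10}{4 \left(-1\right)} - 4\right) + 313 = \left(\frac{1}{4} \left(-1\right) 1 - 4\right) + 313 = \left(- \frac{1}{4} - 4\right) + 313 = - \frac{17}{4} + 313 = \frac{1235}{4}$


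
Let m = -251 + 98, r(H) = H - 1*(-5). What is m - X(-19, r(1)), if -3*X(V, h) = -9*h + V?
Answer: -532/3 ≈ -177.33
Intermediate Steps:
r(H) = 5 + H (r(H) = H + 5 = 5 + H)
X(V, h) = 3*h - V/3 (X(V, h) = -(-9*h + V)/3 = -(V - 9*h)/3 = 3*h - V/3)
m = -153
m - X(-19, r(1)) = -153 - (3*(5 + 1) - 1/3*(-19)) = -153 - (3*6 + 19/3) = -153 - (18 + 19/3) = -153 - 1*73/3 = -153 - 73/3 = -532/3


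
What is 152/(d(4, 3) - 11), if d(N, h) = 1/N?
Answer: -608/43 ≈ -14.140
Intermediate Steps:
152/(d(4, 3) - 11) = 152/(1/4 - 11) = 152/(-43/4) = 152*(-4/43) = -608/43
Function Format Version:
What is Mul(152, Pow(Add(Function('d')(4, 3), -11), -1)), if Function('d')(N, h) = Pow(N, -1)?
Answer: Rational(-608, 43) ≈ -14.140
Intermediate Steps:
Mul(152, Pow(Add(Function('d')(4, 3), -11), -1)) = Mul(152, Pow(Add(Pow(4, -1), -11), -1)) = Mul(152, Pow(Add(Rational(1, 4), -11), -1)) = Mul(152, Pow(Rational(-43, 4), -1)) = Mul(152, Rational(-4, 43)) = Rational(-608, 43)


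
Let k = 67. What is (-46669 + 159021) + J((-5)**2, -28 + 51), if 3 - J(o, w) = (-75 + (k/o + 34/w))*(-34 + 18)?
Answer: 63952381/575 ≈ 1.1122e+5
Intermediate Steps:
J(o, w) = -1197 + 544/w + 1072/o (J(o, w) = 3 - (-75 + (67/o + 34/w))*(-34 + 18) = 3 - (-75 + (34/w + 67/o))*(-16) = 3 - (-75 + 34/w + 67/o)*(-16) = 3 - (1200 - 1072/o - 544/w) = 3 + (-1200 + 544/w + 1072/o) = -1197 + 544/w + 1072/o)
(-46669 + 159021) + J((-5)**2, -28 + 51) = (-46669 + 159021) + (-1197 + 544/(-28 + 51) + 1072/((-5)**2)) = 112352 + (-1197 + 544/23 + 1072/25) = 112352 - 650019/575 = 63952381/575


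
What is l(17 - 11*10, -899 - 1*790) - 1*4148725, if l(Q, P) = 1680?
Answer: -4147045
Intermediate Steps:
l(17 - 11*10, -899 - 1*790) - 1*4148725 = 1680 - 1*4148725 = 1680 - 4148725 = -4147045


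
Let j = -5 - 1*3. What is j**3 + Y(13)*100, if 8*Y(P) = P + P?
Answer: -187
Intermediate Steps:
j = -8 (j = -5 - 3 = -8)
Y(P) = P/4 (Y(P) = (P + P)/8 = (2*P)/8 = P/4)
j**3 + Y(13)*100 = (-8)**3 + ((1/4)*13)*100 = -512 + (13/4)*100 = -512 + 325 = -187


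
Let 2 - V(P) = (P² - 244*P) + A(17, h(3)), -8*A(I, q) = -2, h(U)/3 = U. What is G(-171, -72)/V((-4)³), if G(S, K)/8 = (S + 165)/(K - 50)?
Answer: -96/4809301 ≈ -1.9961e-5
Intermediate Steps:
h(U) = 3*U
A(I, q) = ¼ (A(I, q) = -⅛*(-2) = ¼)
V(P) = 7/4 - P² + 244*P (V(P) = 2 - ((P² - 244*P) + ¼) = 2 - (¼ + P² - 244*P) = 2 + (-¼ - P² + 244*P) = 7/4 - P² + 244*P)
G(S, K) = 8*(165 + S)/(-50 + K) (G(S, K) = 8*((S + 165)/(K - 50)) = 8*((165 + S)/(-50 + K)) = 8*(165 + S)/(-50 + K))
G(-171, -72)/V((-4)³) = (8*(165 - 171)/(-50 - 72))/(7/4 - ((-4)³)² + 244*(-4)³) = (8*(-6)/(-122))/(7/4 - 1*(-64)² + 244*(-64)) = (8*(-1/122)*(-6))/(7/4 - 1*4096 - 15616) = 24/(61*(7/4 - 4096 - 15616)) = 24/(61*(-78841/4)) = (24/61)*(-4/78841) = -96/4809301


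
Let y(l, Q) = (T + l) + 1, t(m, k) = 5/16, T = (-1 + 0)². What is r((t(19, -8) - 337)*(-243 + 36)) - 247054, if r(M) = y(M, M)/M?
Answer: -275491023745/1115109 ≈ -2.4705e+5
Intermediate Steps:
T = 1 (T = (-1)² = 1)
t(m, k) = 5/16 (t(m, k) = 5*(1/16) = 5/16)
y(l, Q) = 2 + l (y(l, Q) = (1 + l) + 1 = 2 + l)
r(M) = (2 + M)/M
r((t(19, -8) - 337)*(-243 + 36)) - 247054 = (2 + (5/16 - 337)*(-243 + 36))/(((5/16 - 337)*(-243 + 36))) - 247054 = (2 - 5387/16*(-207))/((-5387/16*(-207))) - 247054 = (2 + 1115109/16)/(1115109/16) - 247054 = (16/1115109)*(1115141/16) - 247054 = 1115141/1115109 - 247054 = -275491023745/1115109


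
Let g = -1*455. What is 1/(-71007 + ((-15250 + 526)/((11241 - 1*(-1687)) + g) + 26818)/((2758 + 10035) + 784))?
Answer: -169345921/12024411326257 ≈ -1.4084e-5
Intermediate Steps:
g = -455
1/(-71007 + ((-15250 + 526)/((11241 - 1*(-1687)) + g) + 26818)/((2758 + 10035) + 784)) = 1/(-71007 + ((-15250 + 526)/((11241 - 1*(-1687)) - 455) + 26818)/((2758 + 10035) + 784)) = 1/(-71007 + (-14724/((11241 + 1687) - 455) + 26818)/(12793 + 784)) = 1/(-71007 + (-14724/(12928 - 455) + 26818)/13577) = 1/(-71007 + (-14724/12473 + 26818)*(1/13577)) = 1/(-71007 + (334486190/12473)*(1/13577)) = 1/(-71007 + 334486190/169345921) = 1/(-12024411326257/169345921) = -169345921/12024411326257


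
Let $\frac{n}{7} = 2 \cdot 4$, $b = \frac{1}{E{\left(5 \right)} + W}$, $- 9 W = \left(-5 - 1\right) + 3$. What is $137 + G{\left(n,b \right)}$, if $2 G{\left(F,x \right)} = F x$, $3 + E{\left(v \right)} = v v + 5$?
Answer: $\frac{5659}{41} \approx 138.02$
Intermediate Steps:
$E{\left(v \right)} = 2 + v^{2}$ ($E{\left(v \right)} = -3 + \left(v v + 5\right) = -3 + \left(v^{2} + 5\right) = -3 + \left(5 + v^{2}\right) = 2 + v^{2}$)
$W = \frac{1}{3}$ ($W = - \frac{\left(-5 - 1\right) + 3}{9} = - \frac{-6 + 3}{9} = \left(- \frac{1}{9}\right) \left(-3\right) = \frac{1}{3} \approx 0.33333$)
$b = \frac{3}{82}$ ($b = \frac{1}{\left(2 + 5^{2}\right) + \frac{1}{3}} = \frac{1}{\left(2 + 25\right) + \frac{1}{3}} = \frac{1}{27 + \frac{1}{3}} = \frac{1}{\frac{82}{3}} = \frac{3}{82} \approx 0.036585$)
$n = 56$ ($n = 7 \cdot 2 \cdot 4 = 7 \cdot 8 = 56$)
$G{\left(F,x \right)} = \frac{F x}{2}$
$137 + G{\left(n,b \right)} = 137 + \frac{1}{2} \cdot 56 \cdot \frac{3}{82} = 137 + \frac{42}{41} = \frac{5659}{41}$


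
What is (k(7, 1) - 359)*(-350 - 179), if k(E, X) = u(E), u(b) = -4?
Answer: 192027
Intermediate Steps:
k(E, X) = -4
(k(7, 1) - 359)*(-350 - 179) = (-4 - 359)*(-350 - 179) = -363*(-529) = 192027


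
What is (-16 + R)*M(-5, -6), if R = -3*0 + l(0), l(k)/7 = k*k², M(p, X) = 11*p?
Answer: 880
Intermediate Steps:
l(k) = 7*k³ (l(k) = 7*(k*k²) = 7*k³)
R = 0 (R = -3*0 + 7*0³ = 0 + 7*0 = 0 + 0 = 0)
(-16 + R)*M(-5, -6) = (-16 + 0)*(11*(-5)) = -16*(-55) = 880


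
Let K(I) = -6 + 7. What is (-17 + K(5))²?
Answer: 256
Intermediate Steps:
K(I) = 1
(-17 + K(5))² = (-17 + 1)² = (-16)² = 256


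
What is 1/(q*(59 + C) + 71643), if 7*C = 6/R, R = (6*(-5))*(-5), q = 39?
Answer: 175/12940239 ≈ 1.3524e-5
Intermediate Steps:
R = 150 (R = -30*(-5) = 150)
C = 1/175 (C = (6/150)/7 = ((1/150)*6)/7 = (⅐)*(1/25) = 1/175 ≈ 0.0057143)
1/(q*(59 + C) + 71643) = 1/(39*(59 + 1/175) + 71643) = 1/(39*(10326/175) + 71643) = 1/(402714/175 + 71643) = 1/(12940239/175) = 175/12940239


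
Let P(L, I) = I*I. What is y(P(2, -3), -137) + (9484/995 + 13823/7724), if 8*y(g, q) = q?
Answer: -89207663/15370760 ≈ -5.8037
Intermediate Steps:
P(L, I) = I²
y(g, q) = q/8
y(P(2, -3), -137) + (9484/995 + 13823/7724) = (⅛)*(-137) + (9484/995 + 13823/7724) = -137/8 + (9484*(1/995) + 13823*(1/7724)) = -137/8 + (9484/995 + 13823/7724) = -137/8 + 87008301/7685380 = -89207663/15370760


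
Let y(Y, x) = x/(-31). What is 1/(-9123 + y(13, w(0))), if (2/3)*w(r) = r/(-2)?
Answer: -1/9123 ≈ -0.00010961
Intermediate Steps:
w(r) = -3*r/4 (w(r) = 3*(r/(-2))/2 = 3*(r*(-½))/2 = 3*(-r/2)/2 = -3*r/4)
y(Y, x) = -x/31 (y(Y, x) = x*(-1/31) = -x/31)
1/(-9123 + y(13, w(0))) = 1/(-9123 - (-3)*0/124) = 1/(-9123 - 1/31*0) = 1/(-9123 + 0) = 1/(-9123) = -1/9123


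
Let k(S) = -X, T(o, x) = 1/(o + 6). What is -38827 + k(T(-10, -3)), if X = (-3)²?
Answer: -38836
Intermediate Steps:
T(o, x) = 1/(6 + o)
X = 9
k(S) = -9 (k(S) = -1*9 = -9)
-38827 + k(T(-10, -3)) = -38827 - 9 = -38836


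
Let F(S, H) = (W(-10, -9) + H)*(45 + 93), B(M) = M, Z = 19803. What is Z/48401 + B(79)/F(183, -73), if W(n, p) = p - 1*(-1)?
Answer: 217534255/541026378 ≈ 0.40208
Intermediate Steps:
W(n, p) = 1 + p (W(n, p) = p + 1 = 1 + p)
F(S, H) = -1104 + 138*H (F(S, H) = ((1 - 9) + H)*(45 + 93) = (-8 + H)*138 = -1104 + 138*H)
Z/48401 + B(79)/F(183, -73) = 19803/48401 + 79/(-1104 + 138*(-73)) = 19803*(1/48401) + 79/(-1104 - 10074) = 19803/48401 + 79/(-11178) = 19803/48401 + 79*(-1/11178) = 19803/48401 - 79/11178 = 217534255/541026378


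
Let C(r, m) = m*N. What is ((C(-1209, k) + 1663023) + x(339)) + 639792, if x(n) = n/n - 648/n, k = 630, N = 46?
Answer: 263492732/113 ≈ 2.3318e+6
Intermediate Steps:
x(n) = 1 - 648/n
C(r, m) = 46*m (C(r, m) = m*46 = 46*m)
((C(-1209, k) + 1663023) + x(339)) + 639792 = ((46*630 + 1663023) + (-648 + 339)/339) + 639792 = ((28980 + 1663023) + (1/339)*(-309)) + 639792 = (1692003 - 103/113) + 639792 = 191196236/113 + 639792 = 263492732/113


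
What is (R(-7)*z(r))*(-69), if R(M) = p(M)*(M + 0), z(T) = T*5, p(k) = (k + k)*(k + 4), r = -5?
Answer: -507150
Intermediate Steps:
p(k) = 2*k*(4 + k) (p(k) = (2*k)*(4 + k) = 2*k*(4 + k))
z(T) = 5*T
R(M) = 2*M²*(4 + M) (R(M) = (2*M*(4 + M))*(M + 0) = (2*M*(4 + M))*M = 2*M²*(4 + M))
(R(-7)*z(r))*(-69) = ((2*(-7)²*(4 - 7))*(5*(-5)))*(-69) = ((2*49*(-3))*(-25))*(-69) = -294*(-25)*(-69) = 7350*(-69) = -507150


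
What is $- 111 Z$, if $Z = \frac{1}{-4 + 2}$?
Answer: $\frac{111}{2} \approx 55.5$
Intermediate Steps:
$Z = - \frac{1}{2}$ ($Z = \frac{1}{-2} = - \frac{1}{2} \approx -0.5$)
$- 111 Z = \left(-111\right) \left(- \frac{1}{2}\right) = \frac{111}{2}$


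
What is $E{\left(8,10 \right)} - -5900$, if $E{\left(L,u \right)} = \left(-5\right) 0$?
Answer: $5900$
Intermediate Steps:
$E{\left(L,u \right)} = 0$
$E{\left(8,10 \right)} - -5900 = 0 - -5900 = 0 + 5900 = 5900$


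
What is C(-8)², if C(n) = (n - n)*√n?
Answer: 0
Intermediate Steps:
C(n) = 0 (C(n) = 0*√n = 0)
C(-8)² = 0² = 0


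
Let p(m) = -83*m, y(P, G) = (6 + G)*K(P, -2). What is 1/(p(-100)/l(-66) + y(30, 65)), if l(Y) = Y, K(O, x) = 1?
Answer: -33/1807 ≈ -0.018262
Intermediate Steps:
y(P, G) = 6 + G (y(P, G) = (6 + G)*1 = 6 + G)
1/(p(-100)/l(-66) + y(30, 65)) = 1/(-83*(-100)/(-66) + (6 + 65)) = 1/(8300*(-1/66) + 71) = 1/(-4150/33 + 71) = 1/(-1807/33) = -33/1807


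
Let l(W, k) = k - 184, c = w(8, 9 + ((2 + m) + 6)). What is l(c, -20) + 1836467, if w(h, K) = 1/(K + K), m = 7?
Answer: 1836263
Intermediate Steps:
w(h, K) = 1/(2*K)
c = 1/48 (c = 1/(2*(9 + ((2 + 7) + 6))) = 1/(2*(9 + (9 + 6))) = 1/(2*(9 + 15)) = (½)/24 = (½)*(1/24) = 1/48 ≈ 0.020833)
l(W, k) = -184 + k
l(c, -20) + 1836467 = (-184 - 20) + 1836467 = -204 + 1836467 = 1836263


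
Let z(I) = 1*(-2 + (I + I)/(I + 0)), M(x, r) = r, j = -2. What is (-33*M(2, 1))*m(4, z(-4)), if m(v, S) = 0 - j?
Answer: -66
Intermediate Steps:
z(I) = 0 (z(I) = 1*(-2 + (2*I)/I) = 1*(-2 + 2) = 1*0 = 0)
m(v, S) = 2 (m(v, S) = 0 - 1*(-2) = 0 + 2 = 2)
(-33*M(2, 1))*m(4, z(-4)) = -33*1*2 = -33*2 = -66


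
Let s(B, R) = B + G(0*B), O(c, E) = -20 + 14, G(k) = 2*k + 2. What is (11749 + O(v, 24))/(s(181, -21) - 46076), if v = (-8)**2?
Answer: -11743/45893 ≈ -0.25588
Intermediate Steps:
v = 64
G(k) = 2 + 2*k
O(c, E) = -6
s(B, R) = 2 + B (s(B, R) = B + (2 + 2*(0*B)) = B + (2 + 2*0) = B + (2 + 0) = B + 2 = 2 + B)
(11749 + O(v, 24))/(s(181, -21) - 46076) = (11749 - 6)/((2 + 181) - 46076) = 11743/(183 - 46076) = 11743/(-45893) = 11743*(-1/45893) = -11743/45893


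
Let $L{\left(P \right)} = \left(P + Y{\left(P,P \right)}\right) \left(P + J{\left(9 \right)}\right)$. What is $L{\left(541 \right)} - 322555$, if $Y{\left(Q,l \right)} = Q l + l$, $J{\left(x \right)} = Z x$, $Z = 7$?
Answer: $177110297$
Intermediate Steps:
$J{\left(x \right)} = 7 x$
$Y{\left(Q,l \right)} = l + Q l$
$L{\left(P \right)} = \left(63 + P\right) \left(P + P \left(1 + P\right)\right)$ ($L{\left(P \right)} = \left(P + P \left(1 + P\right)\right) \left(P + 7 \cdot 9\right) = \left(P + P \left(1 + P\right)\right) \left(P + 63\right) = \left(P + P \left(1 + P\right)\right) \left(63 + P\right) = \left(63 + P\right) \left(P + P \left(1 + P\right)\right)$)
$L{\left(541 \right)} - 322555 = 541 \left(126 + 541^{2} + 65 \cdot 541\right) - 322555 = 541 \left(126 + 292681 + 35165\right) - 322555 = 541 \cdot 327972 - 322555 = 177432852 - 322555 = 177110297$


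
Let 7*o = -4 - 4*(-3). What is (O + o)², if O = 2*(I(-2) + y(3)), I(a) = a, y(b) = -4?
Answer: 5776/49 ≈ 117.88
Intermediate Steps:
O = -12 (O = 2*(-2 - 4) = 2*(-6) = -12)
o = 8/7 (o = (-4 - 4*(-3))/7 = (-4 + 12)/7 = (⅐)*8 = 8/7 ≈ 1.1429)
(O + o)² = (-12 + 8/7)² = (-76/7)² = 5776/49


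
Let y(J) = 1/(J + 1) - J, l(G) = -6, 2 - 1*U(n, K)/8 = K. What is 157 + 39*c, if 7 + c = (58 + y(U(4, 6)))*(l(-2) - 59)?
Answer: -7073711/31 ≈ -2.2818e+5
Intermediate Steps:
U(n, K) = 16 - 8*K
y(J) = 1/(1 + J) - J
c = -181502/31 (c = -7 + (58 + (1 - (16 - 8*6) - (16 - 8*6)**2)/(1 + (16 - 8*6)))*(-6 - 59) = -7 + (58 + (1 - (16 - 48) - (16 - 48)**2)/(1 + (16 - 48)))*(-65) = -7 + (58 + (1 - 1*(-32) - 1*(-32)**2)/(1 - 32))*(-65) = -7 + (58 + (1 + 32 - 1*1024)/(-31))*(-65) = -7 + (58 - (1 + 32 - 1024)/31)*(-65) = -7 + (58 - 1/31*(-991))*(-65) = -7 + (58 + 991/31)*(-65) = -7 + (2789/31)*(-65) = -7 - 181285/31 = -181502/31 ≈ -5854.9)
157 + 39*c = 157 + 39*(-181502/31) = 157 - 7078578/31 = -7073711/31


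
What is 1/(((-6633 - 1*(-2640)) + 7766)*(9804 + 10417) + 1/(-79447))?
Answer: 79447/6061316150350 ≈ 1.3107e-8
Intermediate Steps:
1/(((-6633 - 1*(-2640)) + 7766)*(9804 + 10417) + 1/(-79447)) = 1/(((-6633 + 2640) + 7766)*20221 - 1/79447) = 1/((-3993 + 7766)*20221 - 1/79447) = 1/(3773*20221 - 1/79447) = 1/(76293833 - 1/79447) = 1/(6061316150350/79447) = 79447/6061316150350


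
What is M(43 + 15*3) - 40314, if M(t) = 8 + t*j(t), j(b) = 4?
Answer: -39954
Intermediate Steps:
M(t) = 8 + 4*t (M(t) = 8 + t*4 = 8 + 4*t)
M(43 + 15*3) - 40314 = (8 + 4*(43 + 15*3)) - 40314 = (8 + 4*(43 + 45)) - 40314 = (8 + 4*88) - 40314 = (8 + 352) - 40314 = 360 - 40314 = -39954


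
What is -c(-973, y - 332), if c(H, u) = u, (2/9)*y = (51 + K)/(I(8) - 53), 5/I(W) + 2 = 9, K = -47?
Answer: 20273/61 ≈ 332.34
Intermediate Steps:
I(W) = 5/7 (I(W) = 5/(-2 + 9) = 5/7)
y = -21/61 (y = 9*((51 - 47)/(5/7 - 53))/2 = 9*(4/(-366/7))/2 = 9*(4*(-7/366))/2 = (9/2)*(-14/183) = -21/61 ≈ -0.34426)
-c(-973, y - 332) = -(-21/61 - 332) = -1*(-20273/61) = 20273/61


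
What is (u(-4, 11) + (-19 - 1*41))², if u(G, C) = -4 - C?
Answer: 5625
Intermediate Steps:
(u(-4, 11) + (-19 - 1*41))² = ((-4 - 1*11) + (-19 - 1*41))² = ((-4 - 11) + (-19 - 41))² = (-15 - 60)² = (-75)² = 5625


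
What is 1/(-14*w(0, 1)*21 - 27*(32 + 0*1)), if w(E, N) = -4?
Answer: 1/312 ≈ 0.0032051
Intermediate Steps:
1/(-14*w(0, 1)*21 - 27*(32 + 0*1)) = 1/(-14*(-4)*21 - 27*(32 + 0*1)) = 1/(56*21 - 27*(32 + 0)) = 1/(1176 - 27*32) = 1/(1176 - 864) = 1/312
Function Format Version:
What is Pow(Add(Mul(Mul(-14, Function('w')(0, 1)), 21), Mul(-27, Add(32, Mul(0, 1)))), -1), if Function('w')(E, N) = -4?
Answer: Rational(1, 312) ≈ 0.0032051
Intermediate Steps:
Pow(Add(Mul(Mul(-14, Function('w')(0, 1)), 21), Mul(-27, Add(32, Mul(0, 1)))), -1) = Pow(Add(Mul(Mul(-14, -4), 21), Mul(-27, Add(32, Mul(0, 1)))), -1) = Pow(Add(Mul(56, 21), Mul(-27, Add(32, 0))), -1) = Pow(Add(1176, Mul(-27, 32)), -1) = Pow(Add(1176, -864), -1) = Pow(312, -1) = Rational(1, 312)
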